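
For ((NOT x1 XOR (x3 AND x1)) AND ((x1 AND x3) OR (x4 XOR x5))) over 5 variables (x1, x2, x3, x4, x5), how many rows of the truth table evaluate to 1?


Formula: ((NOT x1 XOR (x3 AND x1)) AND ((x1 AND x3) OR (x4 XOR x5))) over 5 vars (32 rows)
Evaluate each row (x1, x2, x3, x4, x5 as bits, MSB first):
  row 0 [00000]: ((NOT 0 XOR (0 AND 0)) AND ((0 AND 0) OR (0 XOR 0))) -> 0
  row 1 [00001]: ((NOT 0 XOR (0 AND 0)) AND ((0 AND 0) OR (0 XOR 1))) -> 1
  row 2 [00010]: ((NOT 0 XOR (0 AND 0)) AND ((0 AND 0) OR (1 XOR 0))) -> 1
  row 3 [00011]: ((NOT 0 XOR (0 AND 0)) AND ((0 AND 0) OR (1 XOR 1))) -> 0
  row 4 [00100]: ((NOT 0 XOR (1 AND 0)) AND ((0 AND 1) OR (0 XOR 0))) -> 0
  row 5 [00101]: ((NOT 0 XOR (1 AND 0)) AND ((0 AND 1) OR (0 XOR 1))) -> 1
  row 6 [00110]: ((NOT 0 XOR (1 AND 0)) AND ((0 AND 1) OR (1 XOR 0))) -> 1
  row 7 [00111]: ((NOT 0 XOR (1 AND 0)) AND ((0 AND 1) OR (1 XOR 1))) -> 0
  row 8 [01000]: ((NOT 0 XOR (0 AND 0)) AND ((0 AND 0) OR (0 XOR 0))) -> 0
  row 9 [01001]: ((NOT 0 XOR (0 AND 0)) AND ((0 AND 0) OR (0 XOR 1))) -> 1
  row 10 [01010]: ((NOT 0 XOR (0 AND 0)) AND ((0 AND 0) OR (1 XOR 0))) -> 1
  row 11 [01011]: ((NOT 0 XOR (0 AND 0)) AND ((0 AND 0) OR (1 XOR 1))) -> 0
  row 12 [01100]: ((NOT 0 XOR (1 AND 0)) AND ((0 AND 1) OR (0 XOR 0))) -> 0
  row 13 [01101]: ((NOT 0 XOR (1 AND 0)) AND ((0 AND 1) OR (0 XOR 1))) -> 1
  row 14 [01110]: ((NOT 0 XOR (1 AND 0)) AND ((0 AND 1) OR (1 XOR 0))) -> 1
  row 15 [01111]: ((NOT 0 XOR (1 AND 0)) AND ((0 AND 1) OR (1 XOR 1))) -> 0
  row 16 [10000]: ((NOT 1 XOR (0 AND 1)) AND ((1 AND 0) OR (0 XOR 0))) -> 0
  row 17 [10001]: ((NOT 1 XOR (0 AND 1)) AND ((1 AND 0) OR (0 XOR 1))) -> 0
  row 18 [10010]: ((NOT 1 XOR (0 AND 1)) AND ((1 AND 0) OR (1 XOR 0))) -> 0
  row 19 [10011]: ((NOT 1 XOR (0 AND 1)) AND ((1 AND 0) OR (1 XOR 1))) -> 0
  row 20 [10100]: ((NOT 1 XOR (1 AND 1)) AND ((1 AND 1) OR (0 XOR 0))) -> 1
  row 21 [10101]: ((NOT 1 XOR (1 AND 1)) AND ((1 AND 1) OR (0 XOR 1))) -> 1
  row 22 [10110]: ((NOT 1 XOR (1 AND 1)) AND ((1 AND 1) OR (1 XOR 0))) -> 1
  row 23 [10111]: ((NOT 1 XOR (1 AND 1)) AND ((1 AND 1) OR (1 XOR 1))) -> 1
  row 24 [11000]: ((NOT 1 XOR (0 AND 1)) AND ((1 AND 0) OR (0 XOR 0))) -> 0
  row 25 [11001]: ((NOT 1 XOR (0 AND 1)) AND ((1 AND 0) OR (0 XOR 1))) -> 0
  row 26 [11010]: ((NOT 1 XOR (0 AND 1)) AND ((1 AND 0) OR (1 XOR 0))) -> 0
  row 27 [11011]: ((NOT 1 XOR (0 AND 1)) AND ((1 AND 0) OR (1 XOR 1))) -> 0
  row 28 [11100]: ((NOT 1 XOR (1 AND 1)) AND ((1 AND 1) OR (0 XOR 0))) -> 1
  row 29 [11101]: ((NOT 1 XOR (1 AND 1)) AND ((1 AND 1) OR (0 XOR 1))) -> 1
  row 30 [11110]: ((NOT 1 XOR (1 AND 1)) AND ((1 AND 1) OR (1 XOR 0))) -> 1
  row 31 [11111]: ((NOT 1 XOR (1 AND 1)) AND ((1 AND 1) OR (1 XOR 1))) -> 1
Full result column, 8 rows per line (x1,x2 fixed per line; x3,x4,x5 runs 000..111 left to right):
  rows 0-7 [x1,x2=00]: 01100110  (ones: 4)
  rows 8-15 [x1,x2=01]: 01100110  (ones: 4)
  rows 16-23 [x1,x2=10]: 00001111  (ones: 4)
  rows 24-31 [x1,x2=11]: 00001111  (ones: 4)
Count of 1-rows = 4+4+4+4 = 16

16


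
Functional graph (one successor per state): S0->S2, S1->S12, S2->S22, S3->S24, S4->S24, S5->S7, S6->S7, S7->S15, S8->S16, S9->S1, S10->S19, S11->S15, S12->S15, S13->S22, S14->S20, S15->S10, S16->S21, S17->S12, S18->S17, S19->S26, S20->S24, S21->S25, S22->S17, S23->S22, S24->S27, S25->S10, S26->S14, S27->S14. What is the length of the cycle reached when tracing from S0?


Trace from S0 until a state repeats:
  S0 -> S2 -> S22 -> S17 -> S12 -> S15 -> S10 -> S19 -> S26 -> S14 -> S20 -> S24 -> S27 -> S14
S14 first seen at step 9, revisited at step 13.
Cycle length = 13 - 9 = 4

4


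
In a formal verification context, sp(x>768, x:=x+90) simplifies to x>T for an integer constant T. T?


Formula: sp(P, x:=E) = exists old_x. (x = E[old_x/x]) AND P[old_x/x] (old_x is the value of x before the assignment; eliminate old_x by solving x = E[old_x/x] for old_x)
Step 1: Precondition P: x>768, i.e. old_x > 768
Step 2: Assignment gives x = old_x + 90, so old_x = x - 90
Step 3: Substitute into P: x - 90 > 768
Step 4: Simplify: x > 768+90 = 858

858


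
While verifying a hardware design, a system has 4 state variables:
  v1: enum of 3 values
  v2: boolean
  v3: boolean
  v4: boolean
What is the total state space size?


State space = product of domain sizes of all variables.
Domain sizes:
  v1 (enum of 3 values): 3
  v2 (boolean): 2
  v3 (boolean): 2
  v4 (boolean): 2
Product = 3 * 2 * 2 * 2 = 24

24


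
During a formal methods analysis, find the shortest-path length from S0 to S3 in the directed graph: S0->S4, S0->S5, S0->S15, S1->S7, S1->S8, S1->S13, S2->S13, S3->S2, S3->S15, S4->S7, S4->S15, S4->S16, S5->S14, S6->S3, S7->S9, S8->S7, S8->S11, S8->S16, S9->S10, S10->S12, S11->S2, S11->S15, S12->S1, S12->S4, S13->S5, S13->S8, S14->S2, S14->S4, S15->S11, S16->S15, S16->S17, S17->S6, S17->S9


BFS layer-by-layer from S0:
  dist 0: {S0}
  dist 1: {S4, S5, S15}
  dist 2: {S7, S11, S14, S16}
  dist 3: {S2, S9, S17}
  dist 4: {S6, S10, S13}
  dist 5: {S3, S8, S12}
  -> S3 reached at distance 5
Shortest path length = 5

5


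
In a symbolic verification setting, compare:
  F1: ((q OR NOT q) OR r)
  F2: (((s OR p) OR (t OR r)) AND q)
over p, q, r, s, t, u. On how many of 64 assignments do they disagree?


F1 = ((q OR NOT q) OR r)
F2 = (((s OR p) OR (t OR r)) AND q)
Evaluate both on each of 64 rows (bits = p,q,r,s,t,u):
  row 0 [000000]: F1=1 F2=0 (differ) -> 1
  row 1 [000001]: F1=1 F2=0 (differ) -> 1
  row 2 [000010]: F1=1 F2=0 (differ) -> 1
  row 3 [000011]: F1=1 F2=0 (differ) -> 1
  row 4 [000100]: F1=1 F2=0 (differ) -> 1
  (every remaining row is evaluated the same way; all 64 results are listed next)
Full result column, 8 rows per line (p,q,r fixed per line; s,t,u runs 000..111 left to right):
  rows 0-7 [p,q,r=000]: 11111111  (ones: 8)
  rows 8-15 [p,q,r=001]: 11111111  (ones: 8)
  rows 16-23 [p,q,r=010]: 11000000  (ones: 2)
  rows 24-31 [p,q,r=011]: 00000000  (ones: 0)
  rows 32-39 [p,q,r=100]: 11111111  (ones: 8)
  rows 40-47 [p,q,r=101]: 11111111  (ones: 8)
  rows 48-55 [p,q,r=110]: 00000000  (ones: 0)
  rows 56-63 [p,q,r=111]: 00000000  (ones: 0)
Disagreements = 8+8+2+0+8+8+0+0 = 34

34


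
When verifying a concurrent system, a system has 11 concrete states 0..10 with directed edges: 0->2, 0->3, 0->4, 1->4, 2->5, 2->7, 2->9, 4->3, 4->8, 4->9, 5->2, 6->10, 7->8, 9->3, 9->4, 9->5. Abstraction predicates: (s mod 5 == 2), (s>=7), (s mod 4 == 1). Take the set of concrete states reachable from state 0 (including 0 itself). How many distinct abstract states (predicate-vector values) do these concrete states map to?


BFS from 0:
Concrete reachable: {0, 2, 3, 4, 5, 7, 8, 9}
Abstract via predicates (s mod 5 == 2), (s>=7), (s mod 4 == 1):
  (0,0,0) <- {0, 3, 4}
  (0,0,1) <- {5}
  (0,1,0) <- {8}
  (0,1,1) <- {9}
  (1,0,0) <- {2}
  (1,1,0) <- {7}
Distinct abstract states = 6

6


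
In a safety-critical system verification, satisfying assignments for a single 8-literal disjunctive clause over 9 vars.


Step 1: Total=2^9=512
Step 2: Unsat when all 8 false: 2^1=2
Step 3: Sat=512-2=510

510


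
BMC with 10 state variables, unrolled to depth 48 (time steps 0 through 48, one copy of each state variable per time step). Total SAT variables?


BMC unrolls to depth k, creating one copy of each state var for steps 0..k.
Step count = 48 + 1 = 49 (steps 0 through 48)
Vars per step = 10
Total = 10 * 49 = 490

490


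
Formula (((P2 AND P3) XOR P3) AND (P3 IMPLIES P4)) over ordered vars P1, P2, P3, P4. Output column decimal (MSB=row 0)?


Formula: (((P2 AND P3) XOR P3) AND (P3 IMPLIES P4)) over P1, P2, P3, P4 (16 rows)
Evaluate each row (bits = P1,P2,P3,P4, MSB first):
  row 0 [0000]: (((0 AND 0) XOR 0) AND (0 IMPLIES 0)) -> 0
  row 1 [0001]: (((0 AND 0) XOR 0) AND (0 IMPLIES 1)) -> 0
  row 2 [0010]: (((0 AND 1) XOR 1) AND (1 IMPLIES 0)) -> 0
  row 3 [0011]: (((0 AND 1) XOR 1) AND (1 IMPLIES 1)) -> 1
  row 4 [0100]: (((1 AND 0) XOR 0) AND (0 IMPLIES 0)) -> 0
  row 5 [0101]: (((1 AND 0) XOR 0) AND (0 IMPLIES 1)) -> 0
  row 6 [0110]: (((1 AND 1) XOR 1) AND (1 IMPLIES 0)) -> 0
  row 7 [0111]: (((1 AND 1) XOR 1) AND (1 IMPLIES 1)) -> 0
  row 8 [1000]: (((0 AND 0) XOR 0) AND (0 IMPLIES 0)) -> 0
  row 9 [1001]: (((0 AND 0) XOR 0) AND (0 IMPLIES 1)) -> 0
  row 10 [1010]: (((0 AND 1) XOR 1) AND (1 IMPLIES 0)) -> 0
  row 11 [1011]: (((0 AND 1) XOR 1) AND (1 IMPLIES 1)) -> 1
  row 12 [1100]: (((1 AND 0) XOR 0) AND (0 IMPLIES 0)) -> 0
  row 13 [1101]: (((1 AND 0) XOR 0) AND (0 IMPLIES 1)) -> 0
  row 14 [1110]: (((1 AND 1) XOR 1) AND (1 IMPLIES 0)) -> 0
  row 15 [1111]: (((1 AND 1) XOR 1) AND (1 IMPLIES 1)) -> 0
Full result column, 4 rows per line (P1,P2 fixed per line; P3,P4 runs 00..11 left to right):
  rows 0-3 [P1,P2=00]: 0001  = hex 1
  rows 4-7 [P1,P2=01]: 0000  = hex 0
  rows 8-11 [P1,P2=10]: 0001  = hex 1
  rows 12-15 [P1,P2=11]: 0000  = hex 0
Output column (row 0 .. row 15) = 0001000000010000
Output column grouped in 4s = 0001 0000 0001 0000 = 0x1010
Convert to decimal digit by digit (value = value*16 + digit):
  1 -> 1
  1*16 + 0 = 16
  16*16 + 1 = 257
  257*16 + 0 = 4112
Decimal = 4112

4112


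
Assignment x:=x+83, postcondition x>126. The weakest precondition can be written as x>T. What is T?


Formula: wp(x:=E, P) = P[E/x] (substitute E for x in postcondition)
Step 1: Postcondition: x>126
Step 2: Substitute x+83 for x: x+83>126
Step 3: Solve for x: x > 126-83 = 43

43


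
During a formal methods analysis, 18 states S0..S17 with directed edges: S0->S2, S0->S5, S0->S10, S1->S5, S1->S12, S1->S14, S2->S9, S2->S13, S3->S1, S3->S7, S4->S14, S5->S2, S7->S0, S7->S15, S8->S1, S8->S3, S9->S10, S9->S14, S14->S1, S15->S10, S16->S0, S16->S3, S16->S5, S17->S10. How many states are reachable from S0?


BFS from S0:
  layer 0: {S0}
  layer 1: {S2, S5, S10}
  layer 2: {S9, S13}
  layer 3: {S14}
  layer 4: {S1}
  layer 5: {S12}
Reachable set: {S0, S1, S2, S5, S9, S10, S12, S13, S14}
Count = 9

9


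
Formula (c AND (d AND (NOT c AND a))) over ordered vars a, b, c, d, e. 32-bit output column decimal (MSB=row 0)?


Formula: (c AND (d AND (NOT c AND a))) over a, b, c, d, e (32 rows)
Evaluate each row (bits = a,b,c,d,e, MSB first):
  row 0 [00000]: (0 AND (0 AND (NOT 0 AND 0))) -> 0
  row 1 [00001]: (0 AND (0 AND (NOT 0 AND 0))) -> 0
  row 2 [00010]: (0 AND (1 AND (NOT 0 AND 0))) -> 0
  row 3 [00011]: (0 AND (1 AND (NOT 0 AND 0))) -> 0
  row 4 [00100]: (1 AND (0 AND (NOT 1 AND 0))) -> 0
  row 5 [00101]: (1 AND (0 AND (NOT 1 AND 0))) -> 0
  row 6 [00110]: (1 AND (1 AND (NOT 1 AND 0))) -> 0
  row 7 [00111]: (1 AND (1 AND (NOT 1 AND 0))) -> 0
  row 8 [01000]: (0 AND (0 AND (NOT 0 AND 0))) -> 0
  row 9 [01001]: (0 AND (0 AND (NOT 0 AND 0))) -> 0
  row 10 [01010]: (0 AND (1 AND (NOT 0 AND 0))) -> 0
  row 11 [01011]: (0 AND (1 AND (NOT 0 AND 0))) -> 0
  row 12 [01100]: (1 AND (0 AND (NOT 1 AND 0))) -> 0
  row 13 [01101]: (1 AND (0 AND (NOT 1 AND 0))) -> 0
  row 14 [01110]: (1 AND (1 AND (NOT 1 AND 0))) -> 0
  row 15 [01111]: (1 AND (1 AND (NOT 1 AND 0))) -> 0
  row 16 [10000]: (0 AND (0 AND (NOT 0 AND 1))) -> 0
  row 17 [10001]: (0 AND (0 AND (NOT 0 AND 1))) -> 0
  row 18 [10010]: (0 AND (1 AND (NOT 0 AND 1))) -> 0
  row 19 [10011]: (0 AND (1 AND (NOT 0 AND 1))) -> 0
  row 20 [10100]: (1 AND (0 AND (NOT 1 AND 1))) -> 0
  row 21 [10101]: (1 AND (0 AND (NOT 1 AND 1))) -> 0
  row 22 [10110]: (1 AND (1 AND (NOT 1 AND 1))) -> 0
  row 23 [10111]: (1 AND (1 AND (NOT 1 AND 1))) -> 0
  row 24 [11000]: (0 AND (0 AND (NOT 0 AND 1))) -> 0
  row 25 [11001]: (0 AND (0 AND (NOT 0 AND 1))) -> 0
  row 26 [11010]: (0 AND (1 AND (NOT 0 AND 1))) -> 0
  row 27 [11011]: (0 AND (1 AND (NOT 0 AND 1))) -> 0
  row 28 [11100]: (1 AND (0 AND (NOT 1 AND 1))) -> 0
  row 29 [11101]: (1 AND (0 AND (NOT 1 AND 1))) -> 0
  row 30 [11110]: (1 AND (1 AND (NOT 1 AND 1))) -> 0
  row 31 [11111]: (1 AND (1 AND (NOT 1 AND 1))) -> 0
Full result column, 4 rows per line (a,b,c fixed per line; d,e runs 00..11 left to right):
  rows 0-3 [a,b,c=000]: 0000  = hex 0
  rows 4-7 [a,b,c=001]: 0000  = hex 0
  rows 8-11 [a,b,c=010]: 0000  = hex 0
  rows 12-15 [a,b,c=011]: 0000  = hex 0
  rows 16-19 [a,b,c=100]: 0000  = hex 0
  rows 20-23 [a,b,c=101]: 0000  = hex 0
  rows 24-27 [a,b,c=110]: 0000  = hex 0
  rows 28-31 [a,b,c=111]: 0000  = hex 0
Output column (row 0 .. row 31) = 00000000000000000000000000000000
Output column grouped in 4s = 0000 0000 0000 0000 0000 0000 0000 0000 = 0x00000000
Convert to decimal digit by digit (value = value*16 + digit):
  0 -> 0
  0*16 + 0 = 0
  0*16 + 0 = 0
  0*16 + 0 = 0
  0*16 + 0 = 0
  0*16 + 0 = 0
  0*16 + 0 = 0
  0*16 + 0 = 0
Decimal = 0

0


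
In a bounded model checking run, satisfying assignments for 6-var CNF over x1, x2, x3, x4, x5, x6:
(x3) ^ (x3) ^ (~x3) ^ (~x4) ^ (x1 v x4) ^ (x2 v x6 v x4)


CNF with 6 clauses over 6 vars (64 assignments).
An assignment satisfies CNF iff every clause has >=1 true literal.
Check each row (bits = x1,x2,x3,x4,x5,x6; clause T/F shown):
  row 0 [000000]: clauses=FFTTFF -> 0
  row 1 [000001]: clauses=FFTTFT -> 0
  row 2 [000010]: clauses=FFTTFF -> 0
  row 3 [000011]: clauses=FFTTFT -> 0
  row 4 [000100]: clauses=FFTFTT -> 0
  (every remaining row is evaluated the same way; all 64 results are listed next)
Full result column, 8 rows per line (x1,x2,x3 fixed per line; x4,x5,x6 runs 000..111 left to right):
  rows 0-7 [x1,x2,x3=000]: 00000000  (ones: 0)
  rows 8-15 [x1,x2,x3=001]: 00000000  (ones: 0)
  rows 16-23 [x1,x2,x3=010]: 00000000  (ones: 0)
  rows 24-31 [x1,x2,x3=011]: 00000000  (ones: 0)
  rows 32-39 [x1,x2,x3=100]: 00000000  (ones: 0)
  rows 40-47 [x1,x2,x3=101]: 00000000  (ones: 0)
  rows 48-55 [x1,x2,x3=110]: 00000000  (ones: 0)
  rows 56-63 [x1,x2,x3=111]: 00000000  (ones: 0)
Satisfying assignments = 0+0+0+0+0+0+0+0 = 0

0


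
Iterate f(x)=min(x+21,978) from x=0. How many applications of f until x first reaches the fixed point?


Step 1: x=0, cap=978, increment=21
Step 2: x grows by 21 each step until capped at 978; fixed point is x=978
Step 3: iterations = ceil(978/21) = 47

47


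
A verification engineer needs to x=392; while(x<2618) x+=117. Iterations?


Step 1: x goes from 392 toward 2618 by 117; the body runs while x<2618, so iterations = ceil((bound-start)/step)
Step 2: Distance=2226
Step 3: ceil(2226/117)=20

20


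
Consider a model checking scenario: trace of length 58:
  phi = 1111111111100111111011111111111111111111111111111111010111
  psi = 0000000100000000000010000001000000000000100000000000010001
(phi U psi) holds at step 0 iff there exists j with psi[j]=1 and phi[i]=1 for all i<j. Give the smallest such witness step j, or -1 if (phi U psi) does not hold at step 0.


(phi U psi) at 0: need smallest j with psi[j]=1 and phi[i]=1 for all i in [0,j).
Scan from step 0:
  step 0: phi=1, psi=0 -> continue
  step 1: phi=1, psi=0 -> continue
  step 2: phi=1, psi=0 -> continue
  step 3: phi=1, psi=0 -> continue
  step 7: psi=1 and phi held for [0,7) -> witness found
Witness step = 7

7


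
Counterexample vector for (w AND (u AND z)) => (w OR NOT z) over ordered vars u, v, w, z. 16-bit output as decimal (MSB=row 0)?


F1 = (w AND (u AND z))
F2 = (w OR NOT z)
Counterexample to F1=>F2 is where F1=1 and F2=0.
Evaluate each row (bits = u,v,w,z, MSB first):
  row 0 [0000]: F1=0 F2=1 -> F1&~F2 -> 0
  row 1 [0001]: F1=0 F2=0 -> F1&~F2 -> 0
  row 2 [0010]: F1=0 F2=1 -> F1&~F2 -> 0
  row 3 [0011]: F1=0 F2=1 -> F1&~F2 -> 0
  row 4 [0100]: F1=0 F2=1 -> F1&~F2 -> 0
  row 5 [0101]: F1=0 F2=0 -> F1&~F2 -> 0
  row 6 [0110]: F1=0 F2=1 -> F1&~F2 -> 0
  row 7 [0111]: F1=0 F2=1 -> F1&~F2 -> 0
  row 8 [1000]: F1=0 F2=1 -> F1&~F2 -> 0
  row 9 [1001]: F1=0 F2=0 -> F1&~F2 -> 0
  row 10 [1010]: F1=0 F2=1 -> F1&~F2 -> 0
  row 11 [1011]: F1=1 F2=1 -> F1&~F2 -> 0
  row 12 [1100]: F1=0 F2=1 -> F1&~F2 -> 0
  row 13 [1101]: F1=0 F2=0 -> F1&~F2 -> 0
  row 14 [1110]: F1=0 F2=1 -> F1&~F2 -> 0
  row 15 [1111]: F1=1 F2=1 -> F1&~F2 -> 0
Full result column, 4 rows per line (u,v fixed per line; w,z runs 00..11 left to right):
  rows 0-3 [u,v=00]: 0000  = hex 0
  rows 4-7 [u,v=01]: 0000  = hex 0
  rows 8-11 [u,v=10]: 0000  = hex 0
  rows 12-15 [u,v=11]: 0000  = hex 0
Counterexample vector (row 0 .. row 15) = 0000000000000000
Output column grouped in 4s = 0000 0000 0000 0000 = 0x0000
Convert to decimal digit by digit (value = value*16 + digit):
  0 -> 0
  0*16 + 0 = 0
  0*16 + 0 = 0
  0*16 + 0 = 0
Decimal = 0

0


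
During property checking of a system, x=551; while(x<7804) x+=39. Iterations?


Step 1: x goes from 551 toward 7804 by 39; the body runs while x<7804, so iterations = ceil((bound-start)/step)
Step 2: Distance=7253
Step 3: ceil(7253/39)=186

186


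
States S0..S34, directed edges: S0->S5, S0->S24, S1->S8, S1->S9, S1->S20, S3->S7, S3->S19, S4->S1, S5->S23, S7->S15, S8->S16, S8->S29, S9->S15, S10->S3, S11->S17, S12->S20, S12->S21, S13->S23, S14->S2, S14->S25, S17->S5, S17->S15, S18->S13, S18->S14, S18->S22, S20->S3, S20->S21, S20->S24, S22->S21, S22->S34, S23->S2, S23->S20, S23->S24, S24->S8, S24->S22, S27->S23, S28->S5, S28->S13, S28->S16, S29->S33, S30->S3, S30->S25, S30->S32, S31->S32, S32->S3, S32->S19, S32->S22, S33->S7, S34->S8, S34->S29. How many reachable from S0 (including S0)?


BFS from S0:
  layer 0: {S0}
  layer 1: {S5, S24}
  layer 2: {S8, S22, S23}
  layer 3: {S2, S16, S20, S21, S29, S34}
  layer 4: {S3, S33}
  layer 5: {S7, S19}
  layer 6: {S15}
Reachable set: {S0, S2, S3, S5, S7, S8, S15, S16, S19, S20, S21, S22, S23, S24, S29, S33, S34}
Count = 17

17


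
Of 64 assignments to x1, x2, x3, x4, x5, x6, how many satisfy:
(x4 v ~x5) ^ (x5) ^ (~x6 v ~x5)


CNF with 3 clauses over 6 vars (64 assignments).
An assignment satisfies CNF iff every clause has >=1 true literal.
Check each row (bits = x1,x2,x3,x4,x5,x6; clause T/F shown):
  row 0 [000000]: clauses=TFT -> 0
  row 1 [000001]: clauses=TFT -> 0
  row 2 [000010]: clauses=FTT -> 0
  row 3 [000011]: clauses=FTF -> 0
  row 4 [000100]: clauses=TFT -> 0
  (every remaining row is evaluated the same way; all 64 results are listed next)
Full result column, 8 rows per line (x1,x2,x3 fixed per line; x4,x5,x6 runs 000..111 left to right):
  rows 0-7 [x1,x2,x3=000]: 00000010  (ones: 1)
  rows 8-15 [x1,x2,x3=001]: 00000010  (ones: 1)
  rows 16-23 [x1,x2,x3=010]: 00000010  (ones: 1)
  rows 24-31 [x1,x2,x3=011]: 00000010  (ones: 1)
  rows 32-39 [x1,x2,x3=100]: 00000010  (ones: 1)
  rows 40-47 [x1,x2,x3=101]: 00000010  (ones: 1)
  rows 48-55 [x1,x2,x3=110]: 00000010  (ones: 1)
  rows 56-63 [x1,x2,x3=111]: 00000010  (ones: 1)
Satisfying assignments = 1+1+1+1+1+1+1+1 = 8

8


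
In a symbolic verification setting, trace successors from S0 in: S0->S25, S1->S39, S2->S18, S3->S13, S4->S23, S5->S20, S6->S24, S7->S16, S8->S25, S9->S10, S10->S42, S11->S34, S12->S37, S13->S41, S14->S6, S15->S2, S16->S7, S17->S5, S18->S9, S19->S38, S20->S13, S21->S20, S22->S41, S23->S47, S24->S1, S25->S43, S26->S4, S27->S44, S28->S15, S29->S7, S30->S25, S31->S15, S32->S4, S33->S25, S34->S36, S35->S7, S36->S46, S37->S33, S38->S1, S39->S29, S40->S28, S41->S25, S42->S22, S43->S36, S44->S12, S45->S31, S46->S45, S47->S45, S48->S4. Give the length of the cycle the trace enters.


Trace from S0 until a state repeats:
  S0 -> S25 -> S43 -> S36 -> S46 -> S45 -> S31 -> S15 -> S2 -> S18 -> S9 -> S10 -> S42 -> S22 -> S41 -> S25
S25 first seen at step 1, revisited at step 15.
Cycle length = 15 - 1 = 14

14


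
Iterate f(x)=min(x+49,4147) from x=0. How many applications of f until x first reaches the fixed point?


Step 1: x=0, cap=4147, increment=49
Step 2: x grows by 49 each step until capped at 4147; fixed point is x=4147
Step 3: iterations = ceil(4147/49) = 85

85


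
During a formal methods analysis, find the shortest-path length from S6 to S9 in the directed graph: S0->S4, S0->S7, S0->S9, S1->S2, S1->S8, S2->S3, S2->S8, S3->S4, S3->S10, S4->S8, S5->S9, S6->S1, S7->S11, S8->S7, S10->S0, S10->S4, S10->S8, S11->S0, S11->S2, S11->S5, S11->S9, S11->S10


BFS layer-by-layer from S6:
  dist 0: {S6}
  dist 1: {S1}
  dist 2: {S2, S8}
  dist 3: {S3, S7}
  dist 4: {S4, S10, S11}
  dist 5: {S0, S5, S9}
  -> S9 reached at distance 5
Shortest path length = 5

5


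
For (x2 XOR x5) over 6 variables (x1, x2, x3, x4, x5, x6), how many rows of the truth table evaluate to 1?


Formula: (x2 XOR x5) over 6 vars (64 rows)
Evaluate each row (x1, x2, x3, x4, x5, x6 as bits, MSB first):
  row 0 [000000]: (0 XOR 0) -> 0
  row 1 [000001]: (0 XOR 0) -> 0
  row 2 [000010]: (0 XOR 1) -> 1
  row 3 [000011]: (0 XOR 1) -> 1
  row 4 [000100]: (0 XOR 0) -> 0
  (every remaining row is evaluated the same way; all 64 results are listed next)
Full result column, 8 rows per line (x1,x2,x3 fixed per line; x4,x5,x6 runs 000..111 left to right):
  rows 0-7 [x1,x2,x3=000]: 00110011  (ones: 4)
  rows 8-15 [x1,x2,x3=001]: 00110011  (ones: 4)
  rows 16-23 [x1,x2,x3=010]: 11001100  (ones: 4)
  rows 24-31 [x1,x2,x3=011]: 11001100  (ones: 4)
  rows 32-39 [x1,x2,x3=100]: 00110011  (ones: 4)
  rows 40-47 [x1,x2,x3=101]: 00110011  (ones: 4)
  rows 48-55 [x1,x2,x3=110]: 11001100  (ones: 4)
  rows 56-63 [x1,x2,x3=111]: 11001100  (ones: 4)
Count of 1-rows = 4+4+4+4+4+4+4+4 = 32

32


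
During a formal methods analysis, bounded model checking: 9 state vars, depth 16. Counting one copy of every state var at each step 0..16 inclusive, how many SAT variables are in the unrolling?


BMC unrolls to depth k, creating one copy of each state var for steps 0..k.
Step count = 16 + 1 = 17 (steps 0 through 16)
Vars per step = 9
Total = 9 * 17 = 153

153


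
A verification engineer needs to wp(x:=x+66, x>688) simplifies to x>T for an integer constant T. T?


Formula: wp(x:=E, P) = P[E/x] (substitute E for x in postcondition)
Step 1: Postcondition: x>688
Step 2: Substitute x+66 for x: x+66>688
Step 3: Solve for x: x > 688-66 = 622

622


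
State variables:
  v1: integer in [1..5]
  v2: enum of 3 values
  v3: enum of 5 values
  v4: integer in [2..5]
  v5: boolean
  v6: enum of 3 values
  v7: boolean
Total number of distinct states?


State space = product of domain sizes of all variables.
Domain sizes:
  v1 (integer in [1..5]): 5
  v2 (enum of 3 values): 3
  v3 (enum of 5 values): 5
  v4 (integer in [2..5]): 4
  v5 (boolean): 2
  v6 (enum of 3 values): 3
  v7 (boolean): 2
Product = 5 * 3 * 5 * 4 * 2 * 3 * 2 = 3600

3600


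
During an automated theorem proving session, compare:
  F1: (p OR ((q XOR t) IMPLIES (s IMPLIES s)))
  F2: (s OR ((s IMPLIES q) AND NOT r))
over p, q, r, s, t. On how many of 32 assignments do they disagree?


F1 = (p OR ((q XOR t) IMPLIES (s IMPLIES s)))
F2 = (s OR ((s IMPLIES q) AND NOT r))
Evaluate both on each of 32 rows (bits = p,q,r,s,t):
  row 0 [00000]: F1=1 F2=1 -> 0
  row 1 [00001]: F1=1 F2=1 -> 0
  row 2 [00010]: F1=1 F2=1 -> 0
  row 3 [00011]: F1=1 F2=1 -> 0
  row 4 [00100]: F1=1 F2=0 (differ) -> 1
  row 5 [00101]: F1=1 F2=0 (differ) -> 1
  row 6 [00110]: F1=1 F2=1 -> 0
  row 7 [00111]: F1=1 F2=1 -> 0
  row 8 [01000]: F1=1 F2=1 -> 0
  row 9 [01001]: F1=1 F2=1 -> 0
  row 10 [01010]: F1=1 F2=1 -> 0
  row 11 [01011]: F1=1 F2=1 -> 0
  row 12 [01100]: F1=1 F2=0 (differ) -> 1
  row 13 [01101]: F1=1 F2=0 (differ) -> 1
  row 14 [01110]: F1=1 F2=1 -> 0
  row 15 [01111]: F1=1 F2=1 -> 0
  row 16 [10000]: F1=1 F2=1 -> 0
  row 17 [10001]: F1=1 F2=1 -> 0
  row 18 [10010]: F1=1 F2=1 -> 0
  row 19 [10011]: F1=1 F2=1 -> 0
  row 20 [10100]: F1=1 F2=0 (differ) -> 1
  row 21 [10101]: F1=1 F2=0 (differ) -> 1
  row 22 [10110]: F1=1 F2=1 -> 0
  row 23 [10111]: F1=1 F2=1 -> 0
  row 24 [11000]: F1=1 F2=1 -> 0
  row 25 [11001]: F1=1 F2=1 -> 0
  row 26 [11010]: F1=1 F2=1 -> 0
  row 27 [11011]: F1=1 F2=1 -> 0
  row 28 [11100]: F1=1 F2=0 (differ) -> 1
  row 29 [11101]: F1=1 F2=0 (differ) -> 1
  row 30 [11110]: F1=1 F2=1 -> 0
  row 31 [11111]: F1=1 F2=1 -> 0
Full result column, 8 rows per line (p,q fixed per line; r,s,t runs 000..111 left to right):
  rows 0-7 [p,q=00]: 00001100  (ones: 2)
  rows 8-15 [p,q=01]: 00001100  (ones: 2)
  rows 16-23 [p,q=10]: 00001100  (ones: 2)
  rows 24-31 [p,q=11]: 00001100  (ones: 2)
Disagreements = 2+2+2+2 = 8

8


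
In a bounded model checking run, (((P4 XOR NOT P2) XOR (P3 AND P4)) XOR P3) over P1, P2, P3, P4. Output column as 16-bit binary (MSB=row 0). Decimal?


Formula: (((P4 XOR NOT P2) XOR (P3 AND P4)) XOR P3) over P1, P2, P3, P4 (16 rows)
Evaluate each row (bits = P1,P2,P3,P4, MSB first):
  row 0 [0000]: (((0 XOR NOT 0) XOR (0 AND 0)) XOR 0) -> 1
  row 1 [0001]: (((1 XOR NOT 0) XOR (0 AND 1)) XOR 0) -> 0
  row 2 [0010]: (((0 XOR NOT 0) XOR (1 AND 0)) XOR 1) -> 0
  row 3 [0011]: (((1 XOR NOT 0) XOR (1 AND 1)) XOR 1) -> 0
  row 4 [0100]: (((0 XOR NOT 1) XOR (0 AND 0)) XOR 0) -> 0
  row 5 [0101]: (((1 XOR NOT 1) XOR (0 AND 1)) XOR 0) -> 1
  row 6 [0110]: (((0 XOR NOT 1) XOR (1 AND 0)) XOR 1) -> 1
  row 7 [0111]: (((1 XOR NOT 1) XOR (1 AND 1)) XOR 1) -> 1
  row 8 [1000]: (((0 XOR NOT 0) XOR (0 AND 0)) XOR 0) -> 1
  row 9 [1001]: (((1 XOR NOT 0) XOR (0 AND 1)) XOR 0) -> 0
  row 10 [1010]: (((0 XOR NOT 0) XOR (1 AND 0)) XOR 1) -> 0
  row 11 [1011]: (((1 XOR NOT 0) XOR (1 AND 1)) XOR 1) -> 0
  row 12 [1100]: (((0 XOR NOT 1) XOR (0 AND 0)) XOR 0) -> 0
  row 13 [1101]: (((1 XOR NOT 1) XOR (0 AND 1)) XOR 0) -> 1
  row 14 [1110]: (((0 XOR NOT 1) XOR (1 AND 0)) XOR 1) -> 1
  row 15 [1111]: (((1 XOR NOT 1) XOR (1 AND 1)) XOR 1) -> 1
Full result column, 4 rows per line (P1,P2 fixed per line; P3,P4 runs 00..11 left to right):
  rows 0-3 [P1,P2=00]: 1000  = hex 8
  rows 4-7 [P1,P2=01]: 0111  = hex 7
  rows 8-11 [P1,P2=10]: 1000  = hex 8
  rows 12-15 [P1,P2=11]: 0111  = hex 7
Output column (row 0 .. row 15) = 1000011110000111
Output column grouped in 4s = 1000 0111 1000 0111 = 0x8787
Convert to decimal digit by digit (value = value*16 + digit):
  8 -> 8
  8*16 + 7 = 135
  135*16 + 8 = 2168
  2168*16 + 7 = 34695
Decimal = 34695

34695


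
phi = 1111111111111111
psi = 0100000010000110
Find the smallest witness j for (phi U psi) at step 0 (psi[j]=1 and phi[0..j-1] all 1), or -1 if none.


(phi U psi) at 0: need smallest j with psi[j]=1 and phi[i]=1 for all i in [0,j).
Scan from step 0:
  step 0: phi=1, psi=0 -> continue
  step 1: psi=1 and phi held for [0,1) -> witness found
Witness step = 1

1


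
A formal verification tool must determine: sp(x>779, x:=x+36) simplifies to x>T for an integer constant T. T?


Formula: sp(P, x:=E) = exists old_x. (x = E[old_x/x]) AND P[old_x/x] (old_x is the value of x before the assignment; eliminate old_x by solving x = E[old_x/x] for old_x)
Step 1: Precondition P: x>779, i.e. old_x > 779
Step 2: Assignment gives x = old_x + 36, so old_x = x - 36
Step 3: Substitute into P: x - 36 > 779
Step 4: Simplify: x > 779+36 = 815

815


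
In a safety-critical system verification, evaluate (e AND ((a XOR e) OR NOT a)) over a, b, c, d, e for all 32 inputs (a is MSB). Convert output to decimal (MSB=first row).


Formula: (e AND ((a XOR e) OR NOT a)) over a, b, c, d, e (32 rows)
Evaluate each row (bits = a,b,c,d,e, MSB first):
  row 0 [00000]: (0 AND ((0 XOR 0) OR NOT 0)) -> 0
  row 1 [00001]: (1 AND ((0 XOR 1) OR NOT 0)) -> 1
  row 2 [00010]: (0 AND ((0 XOR 0) OR NOT 0)) -> 0
  row 3 [00011]: (1 AND ((0 XOR 1) OR NOT 0)) -> 1
  row 4 [00100]: (0 AND ((0 XOR 0) OR NOT 0)) -> 0
  row 5 [00101]: (1 AND ((0 XOR 1) OR NOT 0)) -> 1
  row 6 [00110]: (0 AND ((0 XOR 0) OR NOT 0)) -> 0
  row 7 [00111]: (1 AND ((0 XOR 1) OR NOT 0)) -> 1
  row 8 [01000]: (0 AND ((0 XOR 0) OR NOT 0)) -> 0
  row 9 [01001]: (1 AND ((0 XOR 1) OR NOT 0)) -> 1
  row 10 [01010]: (0 AND ((0 XOR 0) OR NOT 0)) -> 0
  row 11 [01011]: (1 AND ((0 XOR 1) OR NOT 0)) -> 1
  row 12 [01100]: (0 AND ((0 XOR 0) OR NOT 0)) -> 0
  row 13 [01101]: (1 AND ((0 XOR 1) OR NOT 0)) -> 1
  row 14 [01110]: (0 AND ((0 XOR 0) OR NOT 0)) -> 0
  row 15 [01111]: (1 AND ((0 XOR 1) OR NOT 0)) -> 1
  row 16 [10000]: (0 AND ((1 XOR 0) OR NOT 1)) -> 0
  row 17 [10001]: (1 AND ((1 XOR 1) OR NOT 1)) -> 0
  row 18 [10010]: (0 AND ((1 XOR 0) OR NOT 1)) -> 0
  row 19 [10011]: (1 AND ((1 XOR 1) OR NOT 1)) -> 0
  row 20 [10100]: (0 AND ((1 XOR 0) OR NOT 1)) -> 0
  row 21 [10101]: (1 AND ((1 XOR 1) OR NOT 1)) -> 0
  row 22 [10110]: (0 AND ((1 XOR 0) OR NOT 1)) -> 0
  row 23 [10111]: (1 AND ((1 XOR 1) OR NOT 1)) -> 0
  row 24 [11000]: (0 AND ((1 XOR 0) OR NOT 1)) -> 0
  row 25 [11001]: (1 AND ((1 XOR 1) OR NOT 1)) -> 0
  row 26 [11010]: (0 AND ((1 XOR 0) OR NOT 1)) -> 0
  row 27 [11011]: (1 AND ((1 XOR 1) OR NOT 1)) -> 0
  row 28 [11100]: (0 AND ((1 XOR 0) OR NOT 1)) -> 0
  row 29 [11101]: (1 AND ((1 XOR 1) OR NOT 1)) -> 0
  row 30 [11110]: (0 AND ((1 XOR 0) OR NOT 1)) -> 0
  row 31 [11111]: (1 AND ((1 XOR 1) OR NOT 1)) -> 0
Full result column, 4 rows per line (a,b,c fixed per line; d,e runs 00..11 left to right):
  rows 0-3 [a,b,c=000]: 0101  = hex 5
  rows 4-7 [a,b,c=001]: 0101  = hex 5
  rows 8-11 [a,b,c=010]: 0101  = hex 5
  rows 12-15 [a,b,c=011]: 0101  = hex 5
  rows 16-19 [a,b,c=100]: 0000  = hex 0
  rows 20-23 [a,b,c=101]: 0000  = hex 0
  rows 24-27 [a,b,c=110]: 0000  = hex 0
  rows 28-31 [a,b,c=111]: 0000  = hex 0
Output column (row 0 .. row 31) = 01010101010101010000000000000000
Output column grouped in 4s = 0101 0101 0101 0101 0000 0000 0000 0000 = 0x55550000
Convert to decimal digit by digit (value = value*16 + digit):
  5 -> 5
  5*16 + 5 = 85
  85*16 + 5 = 1365
  1365*16 + 5 = 21845
  21845*16 + 0 = 349520
  349520*16 + 0 = 5592320
  5592320*16 + 0 = 89477120
  89477120*16 + 0 = 1431633920
Decimal = 1431633920

1431633920


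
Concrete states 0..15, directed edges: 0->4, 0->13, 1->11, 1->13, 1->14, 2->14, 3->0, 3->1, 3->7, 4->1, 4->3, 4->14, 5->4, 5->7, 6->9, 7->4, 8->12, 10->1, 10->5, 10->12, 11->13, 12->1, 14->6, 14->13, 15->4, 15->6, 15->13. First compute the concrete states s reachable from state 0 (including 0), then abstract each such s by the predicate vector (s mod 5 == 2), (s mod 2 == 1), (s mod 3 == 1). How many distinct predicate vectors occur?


BFS from 0:
Concrete reachable: {0, 1, 3, 4, 6, 7, 9, 11, 13, 14}
Abstract via predicates (s mod 5 == 2), (s mod 2 == 1), (s mod 3 == 1):
  (0,0,0) <- {0, 6, 14}
  (0,0,1) <- {4}
  (0,1,0) <- {3, 9, 11}
  (0,1,1) <- {1, 13}
  (1,1,1) <- {7}
Distinct abstract states = 5

5


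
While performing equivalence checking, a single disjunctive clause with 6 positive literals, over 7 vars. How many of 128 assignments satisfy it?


Step 1: Total=2^7=128
Step 2: Unsat when all 6 false: 2^1=2
Step 3: Sat=128-2=126

126


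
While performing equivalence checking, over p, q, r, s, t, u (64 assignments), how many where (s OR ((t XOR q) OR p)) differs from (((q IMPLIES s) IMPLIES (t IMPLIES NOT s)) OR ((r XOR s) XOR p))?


F1 = (s OR ((t XOR q) OR p))
F2 = (((q IMPLIES s) IMPLIES (t IMPLIES NOT s)) OR ((r XOR s) XOR p))
Evaluate both on each of 64 rows (bits = p,q,r,s,t,u):
  row 0 [000000]: F1=0 F2=1 (differ) -> 1
  row 1 [000001]: F1=0 F2=1 (differ) -> 1
  row 2 [000010]: F1=1 F2=1 -> 0
  row 3 [000011]: F1=1 F2=1 -> 0
  row 4 [000100]: F1=1 F2=1 -> 0
  (every remaining row is evaluated the same way; all 64 results are listed next)
Full result column, 8 rows per line (p,q,r fixed per line; s,t,u runs 000..111 left to right):
  rows 0-7 [p,q,r=000]: 11000000  (ones: 2)
  rows 8-15 [p,q,r=001]: 11000011  (ones: 4)
  rows 16-23 [p,q,r=010]: 00110000  (ones: 2)
  rows 24-31 [p,q,r=011]: 00110011  (ones: 4)
  rows 32-39 [p,q,r=100]: 00000011  (ones: 2)
  rows 40-47 [p,q,r=101]: 00000000  (ones: 0)
  rows 48-55 [p,q,r=110]: 00000011  (ones: 2)
  rows 56-63 [p,q,r=111]: 00000000  (ones: 0)
Disagreements = 2+4+2+4+2+0+2+0 = 16

16


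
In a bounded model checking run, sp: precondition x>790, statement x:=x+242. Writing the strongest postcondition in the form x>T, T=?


Formula: sp(P, x:=E) = exists old_x. (x = E[old_x/x]) AND P[old_x/x] (old_x is the value of x before the assignment; eliminate old_x by solving x = E[old_x/x] for old_x)
Step 1: Precondition P: x>790, i.e. old_x > 790
Step 2: Assignment gives x = old_x + 242, so old_x = x - 242
Step 3: Substitute into P: x - 242 > 790
Step 4: Simplify: x > 790+242 = 1032

1032


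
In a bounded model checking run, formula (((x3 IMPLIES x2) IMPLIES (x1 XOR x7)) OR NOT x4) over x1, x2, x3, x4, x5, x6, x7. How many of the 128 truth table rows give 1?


Formula: (((x3 IMPLIES x2) IMPLIES (x1 XOR x7)) OR NOT x4) over 7 vars (128 rows)
Evaluate each row (x1, x2, x3, x4, x5, x6, x7 as bits, MSB first):
  row 0 [0000000]: (((0 IMPLIES 0) IMPLIES (0 XOR 0)) OR NOT 0) -> 1
  row 1 [0000001]: (((0 IMPLIES 0) IMPLIES (0 XOR 1)) OR NOT 0) -> 1
  row 2 [0000010]: (((0 IMPLIES 0) IMPLIES (0 XOR 0)) OR NOT 0) -> 1
  row 3 [0000011]: (((0 IMPLIES 0) IMPLIES (0 XOR 1)) OR NOT 0) -> 1
  row 4 [0000100]: (((0 IMPLIES 0) IMPLIES (0 XOR 0)) OR NOT 0) -> 1
  (every remaining row is evaluated the same way; all 128 results are listed next)
Full result column, 8 rows per line (x1,x2,x3,x4 fixed per line; x5,x6,x7 runs 000..111 left to right):
  rows 0-7 [x1,x2,x3,x4=0000]: 11111111  (ones: 8)
  rows 8-15 [x1,x2,x3,x4=0001]: 01010101  (ones: 4)
  rows 16-23 [x1,x2,x3,x4=0010]: 11111111  (ones: 8)
  rows 24-31 [x1,x2,x3,x4=0011]: 11111111  (ones: 8)
  rows 32-39 [x1,x2,x3,x4=0100]: 11111111  (ones: 8)
  rows 40-47 [x1,x2,x3,x4=0101]: 01010101  (ones: 4)
  rows 48-55 [x1,x2,x3,x4=0110]: 11111111  (ones: 8)
  rows 56-63 [x1,x2,x3,x4=0111]: 01010101  (ones: 4)
  rows 64-71 [x1,x2,x3,x4=1000]: 11111111  (ones: 8)
  rows 72-79 [x1,x2,x3,x4=1001]: 10101010  (ones: 4)
  rows 80-87 [x1,x2,x3,x4=1010]: 11111111  (ones: 8)
  rows 88-95 [x1,x2,x3,x4=1011]: 11111111  (ones: 8)
  rows 96-103 [x1,x2,x3,x4=1100]: 11111111  (ones: 8)
  rows 104-111 [x1,x2,x3,x4=1101]: 10101010  (ones: 4)
  rows 112-119 [x1,x2,x3,x4=1110]: 11111111  (ones: 8)
  rows 120-127 [x1,x2,x3,x4=1111]: 10101010  (ones: 4)
Count of 1-rows = 8+4+8+8+8+4+8+4+8+4+8+8+8+4+8+4 = 104

104


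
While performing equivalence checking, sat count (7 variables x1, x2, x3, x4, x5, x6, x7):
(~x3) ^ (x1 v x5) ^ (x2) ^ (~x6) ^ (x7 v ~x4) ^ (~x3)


CNF with 6 clauses over 7 vars (128 assignments).
An assignment satisfies CNF iff every clause has >=1 true literal.
Check each row (bits = x1,x2,x3,x4,x5,x6,x7; clause T/F shown):
  row 0 [0000000]: clauses=TFFTTT -> 0
  row 1 [0000001]: clauses=TFFTTT -> 0
  row 2 [0000010]: clauses=TFFFTT -> 0
  row 3 [0000011]: clauses=TFFFTT -> 0
  row 4 [0000100]: clauses=TTFTTT -> 0
  (every remaining row is evaluated the same way; all 128 results are listed next)
Full result column, 8 rows per line (x1,x2,x3,x4 fixed per line; x5,x6,x7 runs 000..111 left to right):
  rows 0-7 [x1,x2,x3,x4=0000]: 00000000  (ones: 0)
  rows 8-15 [x1,x2,x3,x4=0001]: 00000000  (ones: 0)
  rows 16-23 [x1,x2,x3,x4=0010]: 00000000  (ones: 0)
  rows 24-31 [x1,x2,x3,x4=0011]: 00000000  (ones: 0)
  rows 32-39 [x1,x2,x3,x4=0100]: 00001100  (ones: 2)
  rows 40-47 [x1,x2,x3,x4=0101]: 00000100  (ones: 1)
  rows 48-55 [x1,x2,x3,x4=0110]: 00000000  (ones: 0)
  rows 56-63 [x1,x2,x3,x4=0111]: 00000000  (ones: 0)
  rows 64-71 [x1,x2,x3,x4=1000]: 00000000  (ones: 0)
  rows 72-79 [x1,x2,x3,x4=1001]: 00000000  (ones: 0)
  rows 80-87 [x1,x2,x3,x4=1010]: 00000000  (ones: 0)
  rows 88-95 [x1,x2,x3,x4=1011]: 00000000  (ones: 0)
  rows 96-103 [x1,x2,x3,x4=1100]: 11001100  (ones: 4)
  rows 104-111 [x1,x2,x3,x4=1101]: 01000100  (ones: 2)
  rows 112-119 [x1,x2,x3,x4=1110]: 00000000  (ones: 0)
  rows 120-127 [x1,x2,x3,x4=1111]: 00000000  (ones: 0)
Satisfying assignments = 0+0+0+0+2+1+0+0+0+0+0+0+4+2+0+0 = 9

9


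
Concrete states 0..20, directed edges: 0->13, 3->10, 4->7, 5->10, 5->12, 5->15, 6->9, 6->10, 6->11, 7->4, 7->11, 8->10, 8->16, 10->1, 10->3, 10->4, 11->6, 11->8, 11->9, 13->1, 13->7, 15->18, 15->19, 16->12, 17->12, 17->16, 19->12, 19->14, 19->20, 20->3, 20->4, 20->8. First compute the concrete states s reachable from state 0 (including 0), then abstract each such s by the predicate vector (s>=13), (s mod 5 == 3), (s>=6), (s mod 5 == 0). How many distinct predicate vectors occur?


BFS from 0:
Concrete reachable: {0, 1, 3, 4, 6, 7, 8, 9, 10, 11, 12, 13, 16}
Abstract via predicates (s>=13), (s mod 5 == 3), (s>=6), (s mod 5 == 0):
  (0,0,0,0) <- {1, 4}
  (0,0,0,1) <- {0}
  (0,0,1,0) <- {6, 7, 9, 11, 12}
  (0,0,1,1) <- {10}
  (0,1,0,0) <- {3}
  (0,1,1,0) <- {8}
  (1,0,1,0) <- {16}
  (1,1,1,0) <- {13}
Distinct abstract states = 8

8


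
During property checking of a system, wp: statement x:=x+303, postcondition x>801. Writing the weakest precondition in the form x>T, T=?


Formula: wp(x:=E, P) = P[E/x] (substitute E for x in postcondition)
Step 1: Postcondition: x>801
Step 2: Substitute x+303 for x: x+303>801
Step 3: Solve for x: x > 801-303 = 498

498


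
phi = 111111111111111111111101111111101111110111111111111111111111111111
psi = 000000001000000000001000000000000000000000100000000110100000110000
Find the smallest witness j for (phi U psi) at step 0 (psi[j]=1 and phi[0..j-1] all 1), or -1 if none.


(phi U psi) at 0: need smallest j with psi[j]=1 and phi[i]=1 for all i in [0,j).
Scan from step 0:
  step 0: phi=1, psi=0 -> continue
  step 1: phi=1, psi=0 -> continue
  step 2: phi=1, psi=0 -> continue
  step 3: phi=1, psi=0 -> continue
  step 8: psi=1 and phi held for [0,8) -> witness found
Witness step = 8

8


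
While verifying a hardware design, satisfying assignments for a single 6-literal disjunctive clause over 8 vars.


Step 1: Total=2^8=256
Step 2: Unsat when all 6 false: 2^2=4
Step 3: Sat=256-4=252

252


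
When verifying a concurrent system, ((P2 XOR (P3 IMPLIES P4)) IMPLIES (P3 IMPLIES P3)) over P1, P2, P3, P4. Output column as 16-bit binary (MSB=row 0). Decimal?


Formula: ((P2 XOR (P3 IMPLIES P4)) IMPLIES (P3 IMPLIES P3)) over P1, P2, P3, P4 (16 rows)
Evaluate each row (bits = P1,P2,P3,P4, MSB first):
  row 0 [0000]: ((0 XOR (0 IMPLIES 0)) IMPLIES (0 IMPLIES 0)) -> 1
  row 1 [0001]: ((0 XOR (0 IMPLIES 1)) IMPLIES (0 IMPLIES 0)) -> 1
  row 2 [0010]: ((0 XOR (1 IMPLIES 0)) IMPLIES (1 IMPLIES 1)) -> 1
  row 3 [0011]: ((0 XOR (1 IMPLIES 1)) IMPLIES (1 IMPLIES 1)) -> 1
  row 4 [0100]: ((1 XOR (0 IMPLIES 0)) IMPLIES (0 IMPLIES 0)) -> 1
  row 5 [0101]: ((1 XOR (0 IMPLIES 1)) IMPLIES (0 IMPLIES 0)) -> 1
  row 6 [0110]: ((1 XOR (1 IMPLIES 0)) IMPLIES (1 IMPLIES 1)) -> 1
  row 7 [0111]: ((1 XOR (1 IMPLIES 1)) IMPLIES (1 IMPLIES 1)) -> 1
  row 8 [1000]: ((0 XOR (0 IMPLIES 0)) IMPLIES (0 IMPLIES 0)) -> 1
  row 9 [1001]: ((0 XOR (0 IMPLIES 1)) IMPLIES (0 IMPLIES 0)) -> 1
  row 10 [1010]: ((0 XOR (1 IMPLIES 0)) IMPLIES (1 IMPLIES 1)) -> 1
  row 11 [1011]: ((0 XOR (1 IMPLIES 1)) IMPLIES (1 IMPLIES 1)) -> 1
  row 12 [1100]: ((1 XOR (0 IMPLIES 0)) IMPLIES (0 IMPLIES 0)) -> 1
  row 13 [1101]: ((1 XOR (0 IMPLIES 1)) IMPLIES (0 IMPLIES 0)) -> 1
  row 14 [1110]: ((1 XOR (1 IMPLIES 0)) IMPLIES (1 IMPLIES 1)) -> 1
  row 15 [1111]: ((1 XOR (1 IMPLIES 1)) IMPLIES (1 IMPLIES 1)) -> 1
Full result column, 4 rows per line (P1,P2 fixed per line; P3,P4 runs 00..11 left to right):
  rows 0-3 [P1,P2=00]: 1111  = hex F
  rows 4-7 [P1,P2=01]: 1111  = hex F
  rows 8-11 [P1,P2=10]: 1111  = hex F
  rows 12-15 [P1,P2=11]: 1111  = hex F
Output column (row 0 .. row 15) = 1111111111111111
Output column grouped in 4s = 1111 1111 1111 1111 = 0xFFFF
Convert to decimal digit by digit (value = value*16 + digit):
  F -> 15
  15*16 + 15 (F) = 255
  255*16 + 15 (F) = 4095
  4095*16 + 15 (F) = 65535
Decimal = 65535

65535


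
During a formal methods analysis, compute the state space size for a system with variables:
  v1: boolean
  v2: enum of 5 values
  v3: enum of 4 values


State space = product of domain sizes of all variables.
Domain sizes:
  v1 (boolean): 2
  v2 (enum of 5 values): 5
  v3 (enum of 4 values): 4
Product = 2 * 5 * 4 = 40

40


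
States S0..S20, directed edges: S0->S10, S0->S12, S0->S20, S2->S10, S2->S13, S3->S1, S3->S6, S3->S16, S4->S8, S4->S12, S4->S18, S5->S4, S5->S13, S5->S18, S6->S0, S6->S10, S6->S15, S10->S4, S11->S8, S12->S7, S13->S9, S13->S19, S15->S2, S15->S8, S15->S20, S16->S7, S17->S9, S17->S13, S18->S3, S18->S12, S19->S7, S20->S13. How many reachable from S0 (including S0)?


BFS from S0:
  layer 0: {S0}
  layer 1: {S10, S12, S20}
  layer 2: {S4, S7, S13}
  layer 3: {S8, S9, S18, S19}
  layer 4: {S3}
  layer 5: {S1, S6, S16}
  layer 6: {S15}
  layer 7: {S2}
Reachable set: {S0, S1, S2, S3, S4, S6, S7, S8, S9, S10, S12, S13, S15, S16, S18, S19, S20}
Count = 17

17


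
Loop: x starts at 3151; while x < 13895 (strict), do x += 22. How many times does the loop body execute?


Step 1: x goes from 3151 toward 13895 by 22; the body runs while x<13895, so iterations = ceil((bound-start)/step)
Step 2: Distance=10744
Step 3: ceil(10744/22)=489

489
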